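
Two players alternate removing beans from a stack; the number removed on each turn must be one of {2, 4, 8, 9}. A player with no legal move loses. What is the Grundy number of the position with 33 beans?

n :  0  1  2  3  4  5  6  7  8  9 10 11 12 13 14 15 16 17 18 19 20 21 22 23 24 25 26 27 28 29 30 31 32 33
G :  0  0  1  1  2  2  0  0  1  1  2  2  0  0  1  1  2  2  0  0  1  1  2  2  0  0  1  1  2  2  0  0  1  1

1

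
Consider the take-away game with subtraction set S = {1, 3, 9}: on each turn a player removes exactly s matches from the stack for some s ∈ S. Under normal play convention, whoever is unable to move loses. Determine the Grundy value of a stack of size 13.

1

n :  0  1  2  3  4  5  6  7  8  9 10 11 12 13
G :  0  1  0  1  0  1  0  1  0  1  0  1  0  1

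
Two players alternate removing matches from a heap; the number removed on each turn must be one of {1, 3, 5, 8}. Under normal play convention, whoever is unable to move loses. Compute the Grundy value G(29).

1

n :  0  1  2  3  4  5  6  7  8  9 10 11 12 13 14 15 16 17 18 19 20 21 22 23 24 25 26 27 28 29
G :  0  1  0  1  0  1  0  1  2  3  2  3  2  0  1  0  1  0  1  0  1  2  3  2  3  2  0  1  0  1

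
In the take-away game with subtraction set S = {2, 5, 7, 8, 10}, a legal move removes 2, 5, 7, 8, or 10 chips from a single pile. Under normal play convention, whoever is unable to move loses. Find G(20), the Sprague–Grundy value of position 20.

G(0) = 0
G(1) = mex{} = 0
G(2) = mex{0} = 1
G(3) = mex{0} = 1
G(4) = mex{1} = 0
G(5) = mex{1,0} = 2
G(6) = mex{0,0} = 1
G(7) = mex{2,1,0} = 3
G(8) = mex{1,1,0,0} = 2
G(9) = mex{3,0,1,0} = 2
G(10) = mex{2,2,1,1,0} = 3
G(11) = mex{2,1,0,1,0} = 3
G(12) = mex{3,3,2,0,1} = 4
G(13) = mex{3,2,1,2,1} = 0
G(14) = mex{4,2,3,1,0} = 5
G(15) = mex{0,3,2,3,2} = 1
G(16) = mex{5,3,2,2,1} = 0
G(17) = mex{1,4,3,2,3} = 0
G(18) = mex{0,0,3,3,2} = 1
G(19) = mex{0,5,4,3,2} = 1
G(20) = mex{1,1,0,4,3} = 2

2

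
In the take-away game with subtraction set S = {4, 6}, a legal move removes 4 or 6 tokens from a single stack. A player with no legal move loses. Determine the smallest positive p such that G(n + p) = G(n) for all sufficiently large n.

n :  0  1  2  3  4  5  6  7  8  9 10 11 12 13 14 15 16 17 18 19 20 21
G :  0  0  0  0  1  1  1  1  2  2  0  0  0  0  1  1  1  1  2  2  0  0
G(n+10) = G(n) holds for n = 0,…,5 (a full window of length max(S) = 6), so the sequence is purely periodic with period 10.

10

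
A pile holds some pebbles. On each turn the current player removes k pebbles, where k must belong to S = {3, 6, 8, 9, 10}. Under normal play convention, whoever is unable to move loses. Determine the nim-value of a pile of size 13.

0

n :  0  1  2  3  4  5  6  7  8  9 10 11 12 13
G :  0  0  0  1  1  1  2  2  2  3  3  3  4  0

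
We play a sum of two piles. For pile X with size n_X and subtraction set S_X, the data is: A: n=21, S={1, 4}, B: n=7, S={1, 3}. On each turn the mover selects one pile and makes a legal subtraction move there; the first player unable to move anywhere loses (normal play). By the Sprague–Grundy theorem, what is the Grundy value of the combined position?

0

Pile A, S = {1, 4}:
G(0) = 0
G(1) = mex{0} = 1
G(2) = mex{1} = 0
G(3) = mex{0} = 1
G(4) = mex{1,0} = 2
G(5) = mex{2,1} = 0
G(6) = mex{0,0} = 1
G(7) = mex{1,1} = 0
G(8) = mex{0,2} = 1
G(9) = mex{1,0} = 2
G(10) = mex{2,1} = 0
G(11) = mex{0,0} = 1
G(12) = mex{1,1} = 0
G(13) = mex{0,2} = 1
G(14) = mex{1,0} = 2
G(15) = mex{2,1} = 0
G(16) = mex{0,0} = 1
G(17) = mex{1,1} = 0
G(18) = mex{0,2} = 1
G(19) = mex{1,0} = 2
G(20) = mex{2,1} = 0
G(21) = mex{0,0} = 1
G_A(21) = 1.
Pile B, S = {1, 3}:
G(0) = 0
G(1) = mex{0} = 1
G(2) = mex{1} = 0
G(3) = mex{0,0} = 1
G(4) = mex{1,1} = 0
G(5) = mex{0,0} = 1
G(6) = mex{1,1} = 0
G(7) = mex{0,0} = 1
G_B(7) = 1.
Combined Grundy value = 1 ⊕ 1 = 0.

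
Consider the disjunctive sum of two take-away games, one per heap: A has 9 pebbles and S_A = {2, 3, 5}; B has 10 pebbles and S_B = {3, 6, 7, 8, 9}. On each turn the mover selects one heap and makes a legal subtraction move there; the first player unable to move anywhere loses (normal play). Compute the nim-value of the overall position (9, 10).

2

Heap A, S = {2, 3, 5}:
n : 0 1 2 3 4 5 6 7 8 9
G : 0 0 1 1 2 2 3 0 0 1
G_A(9) = 1.
Heap B, S = {3, 6, 7, 8, 9}:
n :  0  1  2  3  4  5  6  7  8  9 10
G :  0  0  0  1  1  1  2  2  2  3  3
G_B(10) = 3.
Combined Grundy value = 1 ⊕ 3 = 2.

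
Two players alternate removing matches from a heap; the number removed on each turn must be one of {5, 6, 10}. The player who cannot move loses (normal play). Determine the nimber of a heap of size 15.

0

n :  0  1  2  3  4  5  6  7  8  9 10 11 12 13 14 15
G :  0  0  0  0  0  1  1  1  1  1  2  2  2  2  2  0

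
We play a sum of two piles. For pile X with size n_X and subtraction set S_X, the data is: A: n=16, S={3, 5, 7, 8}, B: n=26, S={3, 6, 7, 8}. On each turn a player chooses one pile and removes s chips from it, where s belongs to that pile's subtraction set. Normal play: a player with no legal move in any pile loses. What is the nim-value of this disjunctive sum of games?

Pile A, S = {3, 5, 7, 8}:
n :  0  1  2  3  4  5  6  7  8  9 10 11 12 13 14 15 16
G :  0  0  0  1  1  1  2  2  2  3  3  0  0  0  1  1  1
G_A(16) = 1.
Pile B, S = {3, 6, 7, 8}:
G(0) = 0
G(1) = mex{} = 0
G(2) = mex{} = 0
G(3) = mex{0} = 1
G(4) = mex{0} = 1
G(5) = mex{0} = 1
G(6) = mex{1,0} = 2
G(7) = mex{1,0,0} = 2
G(8) = mex{1,0,0,0} = 2
G(9) = mex{2,1,0,0} = 3
G(10) = mex{2,1,1,0} = 3
G(11) = mex{2,1,1,1} = 0
G(12) = mex{3,2,1,1} = 0
G(13) = mex{3,2,2,1} = 0
G(14) = mex{0,2,2,2} = 1
G(15) = mex{0,3,2,2} = 1
G(16) = mex{0,3,3,2} = 1
G(17) = mex{1,0,3,3} = 2
G(18) = mex{1,0,0,3} = 2
G(19) = mex{1,0,0,0} = 2
G(20) = mex{2,1,0,0} = 3
G(21) = mex{2,1,1,0} = 3
G(22) = mex{2,1,1,1} = 0
G(23) = mex{3,2,1,1} = 0
G(24) = mex{3,2,2,1} = 0
G(25) = mex{0,2,2,2} = 1
G(26) = mex{0,3,2,2} = 1
G_B(26) = 1.
Combined Grundy value = 1 ⊕ 1 = 0.

0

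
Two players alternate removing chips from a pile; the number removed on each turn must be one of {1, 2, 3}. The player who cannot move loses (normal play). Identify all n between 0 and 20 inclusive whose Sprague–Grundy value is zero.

0, 4, 8, 12, 16, 20

G(0) = 0
G(1) = mex{0} = 1
G(2) = mex{1,0} = 2
G(3) = mex{2,1,0} = 3
G(4) = mex{3,2,1} = 0
G(5) = mex{0,3,2} = 1
G(6) = mex{1,0,3} = 2
G(7) = mex{2,1,0} = 3
G(8) = mex{3,2,1} = 0
G(9) = mex{0,3,2} = 1
G(10) = mex{1,0,3} = 2
G(11) = mex{2,1,0} = 3
G(12) = mex{3,2,1} = 0
G(13) = mex{0,3,2} = 1
G(14) = mex{1,0,3} = 2
G(15) = mex{2,1,0} = 3
G(16) = mex{3,2,1} = 0
G(17) = mex{0,3,2} = 1
G(18) = mex{1,0,3} = 2
G(19) = mex{2,1,0} = 3
G(20) = mex{3,2,1} = 0
P-positions are exactly the n with G(n) = 0.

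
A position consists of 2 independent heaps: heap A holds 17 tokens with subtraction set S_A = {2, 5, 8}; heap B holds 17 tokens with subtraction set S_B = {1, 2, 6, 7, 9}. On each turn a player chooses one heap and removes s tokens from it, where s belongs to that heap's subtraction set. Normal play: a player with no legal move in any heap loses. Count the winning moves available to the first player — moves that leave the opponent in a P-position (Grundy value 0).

Heap A, S = {2, 5, 8}:
G(0) = 0
G(1) = mex{} = 0
G(2) = mex{0} = 1
G(3) = mex{0} = 1
G(4) = mex{1} = 0
G(5) = mex{1,0} = 2
G(6) = mex{0,0} = 1
G(7) = mex{2,1} = 0
G(8) = mex{1,1,0} = 2
G(9) = mex{0,0,0} = 1
G(10) = mex{2,2,1} = 0
G(11) = mex{1,1,1} = 0
G(12) = mex{0,0,0} = 1
G(13) = mex{0,2,2} = 1
G(14) = mex{1,1,1} = 0
G(15) = mex{1,0,0} = 2
G(16) = mex{0,0,2} = 1
G(17) = mex{2,1,1} = 0
G_A(17) = 0.
Heap B, S = {1, 2, 6, 7, 9}:
n :  0  1  2  3  4  5  6  7  8  9 10 11 12 13 14 15 16 17
G :  0  1  2  0  1  2  3  4  0  1  2  0  1  2  3  4  0  1
G_B(17) = 1.
Combined Grundy value = 0 ⊕ 1 = 1.
A winning move leaves total XOR = 0, i.e. changes one component's Grundy value g to g ⊕ X where X is the current total.
Heap A: need g' = 0⊕1 = 1. Options: 17−2→G=2, 17−5→G=1, 17−8→G=1. Hits: 2.
Heap B: need g' = 1⊕1 = 0. Options: 17−1→G=0, 17−2→G=4, 17−6→G=0, 17−7→G=2, 17−9→G=0. Hits: 3.

5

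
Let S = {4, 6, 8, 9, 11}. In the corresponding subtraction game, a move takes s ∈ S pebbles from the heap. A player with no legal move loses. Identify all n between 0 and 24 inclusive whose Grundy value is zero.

G(0) = 0
G(1) = mex{} = 0
G(2) = mex{} = 0
G(3) = mex{} = 0
G(4) = mex{0} = 1
G(5) = mex{0} = 1
G(6) = mex{0,0} = 1
G(7) = mex{0,0} = 1
G(8) = mex{1,0,0} = 2
G(9) = mex{1,0,0,0} = 2
G(10) = mex{1,1,0,0} = 2
G(11) = mex{1,1,0,0,0} = 2
G(12) = mex{2,1,1,0,0} = 3
G(13) = mex{2,1,1,1,0} = 3
G(14) = mex{2,2,1,1,0} = 3
G(15) = mex{2,2,1,1,1} = 0
G(16) = mex{3,2,2,1,1} = 0
G(17) = mex{3,2,2,2,1} = 0
G(18) = mex{3,3,2,2,1} = 0
G(19) = mex{0,3,2,2,2} = 1
G(20) = mex{0,3,3,2,2} = 1
G(21) = mex{0,0,3,3,2} = 1
G(22) = mex{0,0,3,3,2} = 1
G(23) = mex{1,0,0,3,3} = 2
G(24) = mex{1,0,0,0,3} = 2
P-positions are exactly the n with G(n) = 0.

0, 1, 2, 3, 15, 16, 17, 18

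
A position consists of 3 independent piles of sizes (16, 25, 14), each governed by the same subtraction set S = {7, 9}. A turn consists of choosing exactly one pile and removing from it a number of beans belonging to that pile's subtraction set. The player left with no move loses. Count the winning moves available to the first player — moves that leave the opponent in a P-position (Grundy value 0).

1

All piles use S = {7, 9}:
n :  0  1  2  3  4  5  6  7  8  9 10 11 12 13 14 15 16 17 18 19 20 21 22 23 24 25
G :  0  0  0  0  0  0  0  1  1  1  1  1  1  1  2  2  0  0  0  0  0  0  0  1  1  1
Pile A: G(16) = 0.
Pile B: G(25) = 1.
Pile C: G(14) = 2.
Combined Grundy value = 0 ⊕ 1 ⊕ 2 = 3.
A winning move leaves total XOR = 0, i.e. changes one component's Grundy value g to g ⊕ X where X is the current total.
Pile A: need g' = 0⊕3 = 3. Options: 16−7→G=1, 16−9→G=1. Hits: 0.
Pile B: need g' = 1⊕3 = 2. Options: 25−7→G=0, 25−9→G=0. Hits: 0.
Pile C: need g' = 2⊕3 = 1. Options: 14−7→G=1, 14−9→G=0. Hits: 1.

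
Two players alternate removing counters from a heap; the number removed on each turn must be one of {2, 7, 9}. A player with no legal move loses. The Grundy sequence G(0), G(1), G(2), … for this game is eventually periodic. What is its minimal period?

G(0) = 0
G(1) = mex{} = 0
G(2) = mex{0} = 1
G(3) = mex{0} = 1
G(4) = mex{1} = 0
G(5) = mex{1} = 0
G(6) = mex{0} = 1
G(7) = mex{0,0} = 1
G(8) = mex{1,0} = 2
G(9) = mex{1,1,0} = 2
G(10) = mex{2,1,0} = 3
G(11) = mex{2,0,1} = 3
G(12) = mex{3,0,1} = 2
G(13) = mex{3,1,0} = 2
G(14) = mex{2,1,0} = 3
G(15) = mex{2,2,1} = 0
G(16) = mex{3,2,1} = 0
G(17) = mex{0,3,2} = 1
G(18) = mex{0,3,2} = 1
G(19) = mex{1,2,3} = 0
G(20) = mex{1,2,3} = 0
G(21) = mex{0,3,2} = 1
G(22) = mex{0,0,2} = 1
G(23) = mex{1,0,3} = 2
G(24) = mex{1,1,0} = 2
G(25) = mex{2,1,0} = 3
G(26) = mex{2,0,1} = 3
G(27) = mex{3,0,1} = 2
G(28) = mex{3,1,0} = 2
G(29) = mex{2,1,0} = 3
G(30) = mex{2,2,1} = 0
G(31) = mex{3,2,1} = 0
G(n+15) = G(n) holds for n = 0,…,8 (a full window of length max(S) = 9), so the sequence is purely periodic with period 15.

15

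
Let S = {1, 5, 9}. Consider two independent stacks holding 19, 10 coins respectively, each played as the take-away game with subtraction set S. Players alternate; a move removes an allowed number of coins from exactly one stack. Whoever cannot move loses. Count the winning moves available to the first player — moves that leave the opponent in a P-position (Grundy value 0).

6

All stacks use S = {1, 5, 9}:
n :  0  1  2  3  4  5  6  7  8  9 10 11 12 13 14 15 16 17 18 19
G :  0  1  0  1  0  1  0  1  0  1  0  1  0  1  0  1  0  1  0  1
Stack A: G(19) = 1.
Stack B: G(10) = 0.
Combined Grundy value = 1 ⊕ 0 = 1.
A winning move leaves total XOR = 0, i.e. changes one component's Grundy value g to g ⊕ X where X is the current total.
Stack A: need g' = 1⊕1 = 0. Options: 19−1→G=0, 19−5→G=0, 19−9→G=0. Hits: 3.
Stack B: need g' = 0⊕1 = 1. Options: 10−1→G=1, 10−5→G=1, 10−9→G=1. Hits: 3.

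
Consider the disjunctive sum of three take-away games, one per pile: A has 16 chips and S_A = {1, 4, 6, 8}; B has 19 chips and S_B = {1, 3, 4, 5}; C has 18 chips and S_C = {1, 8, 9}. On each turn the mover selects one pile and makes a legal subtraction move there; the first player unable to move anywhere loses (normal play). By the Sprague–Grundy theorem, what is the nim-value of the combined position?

Pile A, S = {1, 4, 6, 8}:
G(0) = 0
G(1) = mex{0} = 1
G(2) = mex{1} = 0
G(3) = mex{0} = 1
G(4) = mex{1,0} = 2
G(5) = mex{2,1} = 0
G(6) = mex{0,0,0} = 1
G(7) = mex{1,1,1} = 0
G(8) = mex{0,2,0,0} = 1
G(9) = mex{1,0,1,1} = 2
G(10) = mex{2,1,2,0} = 3
G(11) = mex{3,0,0,1} = 2
G(12) = mex{2,1,1,2} = 0
G(13) = mex{0,2,0,0} = 1
G(14) = mex{1,3,1,1} = 0
G(15) = mex{0,2,2,0} = 1
G(16) = mex{1,0,3,1} = 2
G_A(16) = 2.
Pile B, S = {1, 3, 4, 5}:
G(0) = 0
G(1) = mex{0} = 1
G(2) = mex{1} = 0
G(3) = mex{0,0} = 1
G(4) = mex{1,1,0} = 2
G(5) = mex{2,0,1,0} = 3
G(6) = mex{3,1,0,1} = 2
G(7) = mex{2,2,1,0} = 3
G(8) = mex{3,3,2,1} = 0
G(9) = mex{0,2,3,2} = 1
G(10) = mex{1,3,2,3} = 0
G(11) = mex{0,0,3,2} = 1
G(12) = mex{1,1,0,3} = 2
G(13) = mex{2,0,1,0} = 3
G(14) = mex{3,1,0,1} = 2
G(15) = mex{2,2,1,0} = 3
G(16) = mex{3,3,2,1} = 0
G(17) = mex{0,2,3,2} = 1
G(18) = mex{1,3,2,3} = 0
G(19) = mex{0,0,3,2} = 1
G_B(19) = 1.
Pile C, S = {1, 8, 9}:
n :  0  1  2  3  4  5  6  7  8  9 10 11 12 13 14 15 16 17 18
G :  0  1  0  1  0  1  0  1  2  3  2  3  2  3  2  3  0  1  0
G_C(18) = 0.
Combined Grundy value = 2 ⊕ 1 ⊕ 0 = 3.

3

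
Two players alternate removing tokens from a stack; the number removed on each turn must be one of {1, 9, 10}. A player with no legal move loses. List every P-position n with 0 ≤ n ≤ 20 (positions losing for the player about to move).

G(0) = 0
G(1) = mex{0} = 1
G(2) = mex{1} = 0
G(3) = mex{0} = 1
G(4) = mex{1} = 0
G(5) = mex{0} = 1
G(6) = mex{1} = 0
G(7) = mex{0} = 1
G(8) = mex{1} = 0
G(9) = mex{0,0} = 1
G(10) = mex{1,1,0} = 2
G(11) = mex{2,0,1} = 3
G(12) = mex{3,1,0} = 2
G(13) = mex{2,0,1} = 3
G(14) = mex{3,1,0} = 2
G(15) = mex{2,0,1} = 3
G(16) = mex{3,1,0} = 2
G(17) = mex{2,0,1} = 3
G(18) = mex{3,1,0} = 2
G(19) = mex{2,2,1} = 0
G(20) = mex{0,3,2} = 1
P-positions are exactly the n with G(n) = 0.

0, 2, 4, 6, 8, 19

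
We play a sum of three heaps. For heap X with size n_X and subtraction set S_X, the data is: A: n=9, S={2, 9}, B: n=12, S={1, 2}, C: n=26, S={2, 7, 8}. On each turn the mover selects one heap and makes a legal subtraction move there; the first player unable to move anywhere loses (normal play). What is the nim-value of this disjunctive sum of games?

3

Heap A, S = {2, 9}:
G(0) = 0
G(1) = mex{} = 0
G(2) = mex{0} = 1
G(3) = mex{0} = 1
G(4) = mex{1} = 0
G(5) = mex{1} = 0
G(6) = mex{0} = 1
G(7) = mex{0} = 1
G(8) = mex{1} = 0
G(9) = mex{1,0} = 2
G_A(9) = 2.
Heap B, S = {1, 2}:
n :  0  1  2  3  4  5  6  7  8  9 10 11 12
G :  0  1  2  0  1  2  0  1  2  0  1  2  0
G_B(12) = 0.
Heap C, S = {2, 7, 8}:
n :  0  1  2  3  4  5  6  7  8  9 10 11 12 13 14 15 16 17 18 19 20 21 22 23 24 25 26
G :  0  0  1  1  0  0  1  1  2  2  0  3  1  2  0  0  1  1  2  0  0  1  1  2  0  0  1
G_C(26) = 1.
Combined Grundy value = 2 ⊕ 0 ⊕ 1 = 3.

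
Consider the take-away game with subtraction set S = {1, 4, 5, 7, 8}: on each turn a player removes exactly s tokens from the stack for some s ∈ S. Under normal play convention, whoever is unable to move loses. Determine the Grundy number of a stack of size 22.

0

n :  0  1  2  3  4  5  6  7  8  9 10 11 12 13 14 15 16 17 18 19 20 21 22
G :  0  1  0  1  2  3  2  3  4  5  4  0  1  0  1  2  3  2  3  4  5  4  0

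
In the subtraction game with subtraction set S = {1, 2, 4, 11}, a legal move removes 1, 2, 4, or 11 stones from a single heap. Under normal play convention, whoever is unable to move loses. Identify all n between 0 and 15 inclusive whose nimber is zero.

0, 3, 6, 9, 12, 15

G(0) = 0
G(1) = mex{0} = 1
G(2) = mex{1,0} = 2
G(3) = mex{2,1} = 0
G(4) = mex{0,2,0} = 1
G(5) = mex{1,0,1} = 2
G(6) = mex{2,1,2} = 0
G(7) = mex{0,2,0} = 1
G(8) = mex{1,0,1} = 2
G(9) = mex{2,1,2} = 0
G(10) = mex{0,2,0} = 1
G(11) = mex{1,0,1,0} = 2
G(12) = mex{2,1,2,1} = 0
G(13) = mex{0,2,0,2} = 1
G(14) = mex{1,0,1,0} = 2
G(15) = mex{2,1,2,1} = 0
P-positions are exactly the n with G(n) = 0.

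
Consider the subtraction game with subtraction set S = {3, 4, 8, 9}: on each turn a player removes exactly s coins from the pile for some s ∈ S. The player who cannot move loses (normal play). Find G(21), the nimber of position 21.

3

n :  0  1  2  3  4  5  6  7  8  9 10 11 12 13 14 15 16 17 18 19 20 21
G :  0  0  0  1  1  1  2  0  2  3  1  3  0  0  0  1  1  1  2  0  2  3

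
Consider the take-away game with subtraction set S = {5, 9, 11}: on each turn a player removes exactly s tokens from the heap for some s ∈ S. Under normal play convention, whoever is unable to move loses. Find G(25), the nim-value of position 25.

n :  0  1  2  3  4  5  6  7  8  9 10 11 12 13 14 15 16 17 18 19 20 21 22 23 24 25
G :  0  0  0  0  0  1  1  1  1  1  2  2  2  2  2  3  0  0  0  0  0  1  1  1  1  1

1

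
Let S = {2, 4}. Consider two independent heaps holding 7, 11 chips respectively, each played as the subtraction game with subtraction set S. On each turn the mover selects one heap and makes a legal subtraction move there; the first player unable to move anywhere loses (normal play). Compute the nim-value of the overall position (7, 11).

All heaps use S = {2, 4}:
G(0) = 0
G(1) = mex{} = 0
G(2) = mex{0} = 1
G(3) = mex{0} = 1
G(4) = mex{1,0} = 2
G(5) = mex{1,0} = 2
G(6) = mex{2,1} = 0
G(7) = mex{2,1} = 0
G(8) = mex{0,2} = 1
G(9) = mex{0,2} = 1
G(10) = mex{1,0} = 2
G(11) = mex{1,0} = 2
Heap A: G(7) = 0.
Heap B: G(11) = 2.
Combined Grundy value = 0 ⊕ 2 = 2.

2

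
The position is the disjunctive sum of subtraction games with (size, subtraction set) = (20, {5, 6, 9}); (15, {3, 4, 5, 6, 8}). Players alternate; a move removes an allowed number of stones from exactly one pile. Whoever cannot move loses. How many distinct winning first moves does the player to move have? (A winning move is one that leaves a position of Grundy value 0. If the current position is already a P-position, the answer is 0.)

Pile A, S = {5, 6, 9}:
G(0) = 0
G(1) = mex{} = 0
G(2) = mex{} = 0
G(3) = mex{} = 0
G(4) = mex{} = 0
G(5) = mex{0} = 1
G(6) = mex{0,0} = 1
G(7) = mex{0,0} = 1
G(8) = mex{0,0} = 1
G(9) = mex{0,0,0} = 1
G(10) = mex{1,0,0} = 2
G(11) = mex{1,1,0} = 2
G(12) = mex{1,1,0} = 2
G(13) = mex{1,1,0} = 2
G(14) = mex{1,1,1} = 0
G(15) = mex{2,1,1} = 0
G(16) = mex{2,2,1} = 0
G(17) = mex{2,2,1} = 0
G(18) = mex{2,2,1} = 0
G(19) = mex{0,2,2} = 1
G(20) = mex{0,0,2} = 1
G_A(20) = 1.
Pile B, S = {3, 4, 5, 6, 8}:
n :  0  1  2  3  4  5  6  7  8  9 10 11 12 13 14 15
G :  0  0  0  1  1  1  2  2  2  3  3  0  0  0  1  1
G_B(15) = 1.
Combined Grundy value = 1 ⊕ 1 = 0.
A winning move leaves total XOR = 0, i.e. changes one component's Grundy value g to g ⊕ X where X is the current total.
Pile A: target g' = 1⊕0 = 1, but every legal move changes the Grundy value (mex property), so 0 moves.
Pile B: target g' = 1⊕0 = 1, but every legal move changes the Grundy value (mex property), so 0 moves.

0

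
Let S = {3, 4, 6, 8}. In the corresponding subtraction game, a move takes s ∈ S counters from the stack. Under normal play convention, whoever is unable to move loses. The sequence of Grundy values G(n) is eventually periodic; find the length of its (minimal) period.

11

n :  0  1  2  3  4  5  6  7  8  9 10 11 12 13 14 15 16 17 18 19 20 21 22 23
G :  0  0  0  1  1  1  2  2  2  3  3  0  0  0  1  1  1  2  2  2  3  3  0  0
G(n+11) = G(n) holds for n = 0,…,7 (a full window of length max(S) = 8), so the sequence is purely periodic with period 11.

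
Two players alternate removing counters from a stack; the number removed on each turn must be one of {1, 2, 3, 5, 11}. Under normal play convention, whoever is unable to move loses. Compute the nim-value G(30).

2

G(0) = 0
G(1) = mex{0} = 1
G(2) = mex{1,0} = 2
G(3) = mex{2,1,0} = 3
G(4) = mex{3,2,1} = 0
G(5) = mex{0,3,2,0} = 1
G(6) = mex{1,0,3,1} = 2
G(7) = mex{2,1,0,2} = 3
G(8) = mex{3,2,1,3} = 0
G(9) = mex{0,3,2,0} = 1
G(10) = mex{1,0,3,1} = 2
G(11) = mex{2,1,0,2,0} = 3
G(12) = mex{3,2,1,3,1} = 0
G(13) = mex{0,3,2,0,2} = 1
G(14) = mex{1,0,3,1,3} = 2
G(15) = mex{2,1,0,2,0} = 3
G(16) = mex{3,2,1,3,1} = 0
G(17) = mex{0,3,2,0,2} = 1
G(18) = mex{1,0,3,1,3} = 2
G(19) = mex{2,1,0,2,0} = 3
G(20) = mex{3,2,1,3,1} = 0
G(21) = mex{0,3,2,0,2} = 1
G(22) = mex{1,0,3,1,3} = 2
G(23) = mex{2,1,0,2,0} = 3
G(24) = mex{3,2,1,3,1} = 0
G(25) = mex{0,3,2,0,2} = 1
G(26) = mex{1,0,3,1,3} = 2
G(27) = mex{2,1,0,2,0} = 3
G(28) = mex{3,2,1,3,1} = 0
G(29) = mex{0,3,2,0,2} = 1
G(30) = mex{1,0,3,1,3} = 2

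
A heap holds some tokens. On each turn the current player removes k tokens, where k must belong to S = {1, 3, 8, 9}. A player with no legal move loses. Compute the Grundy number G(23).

G(0) = 0
G(1) = mex{0} = 1
G(2) = mex{1} = 0
G(3) = mex{0,0} = 1
G(4) = mex{1,1} = 0
G(5) = mex{0,0} = 1
G(6) = mex{1,1} = 0
G(7) = mex{0,0} = 1
G(8) = mex{1,1,0} = 2
G(9) = mex{2,0,1,0} = 3
G(10) = mex{3,1,0,1} = 2
G(11) = mex{2,2,1,0} = 3
G(12) = mex{3,3,0,1} = 2
G(13) = mex{2,2,1,0} = 3
G(14) = mex{3,3,0,1} = 2
G(15) = mex{2,2,1,0} = 3
G(16) = mex{3,3,2,1} = 0
G(17) = mex{0,2,3,2} = 1
G(18) = mex{1,3,2,3} = 0
G(19) = mex{0,0,3,2} = 1
G(20) = mex{1,1,2,3} = 0
G(21) = mex{0,0,3,2} = 1
G(22) = mex{1,1,2,3} = 0
G(23) = mex{0,0,3,2} = 1

1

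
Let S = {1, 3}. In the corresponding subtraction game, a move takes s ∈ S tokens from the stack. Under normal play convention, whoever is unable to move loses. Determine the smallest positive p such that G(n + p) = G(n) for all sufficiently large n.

2

n :  0  1  2  3  4  5  6  7  8  9 10 11 12 13 14
G :  0  1  0  1  0  1  0  1  0  1  0  1  0  1  0
G(n+2) = G(n) holds for n = 0,…,2 (a full window of length max(S) = 3), so the sequence is purely periodic with period 2.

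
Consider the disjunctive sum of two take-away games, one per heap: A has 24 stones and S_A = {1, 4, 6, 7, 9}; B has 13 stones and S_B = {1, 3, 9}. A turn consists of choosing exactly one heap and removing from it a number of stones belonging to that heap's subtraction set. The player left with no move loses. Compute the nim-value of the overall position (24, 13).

0

Heap A, S = {1, 4, 6, 7, 9}:
G(0) = 0
G(1) = mex{0} = 1
G(2) = mex{1} = 0
G(3) = mex{0} = 1
G(4) = mex{1,0} = 2
G(5) = mex{2,1} = 0
G(6) = mex{0,0,0} = 1
G(7) = mex{1,1,1,0} = 2
G(8) = mex{2,2,0,1} = 3
G(9) = mex{3,0,1,0,0} = 2
G(10) = mex{2,1,2,1,1} = 0
G(11) = mex{0,2,0,2,0} = 1
G(12) = mex{1,3,1,0,1} = 2
G(13) = mex{2,2,2,1,2} = 0
G(14) = mex{0,0,3,2,0} = 1
G(15) = mex{1,1,2,3,1} = 0
G(16) = mex{0,2,0,2,2} = 1
G(17) = mex{1,0,1,0,3} = 2
G(18) = mex{2,1,2,1,2} = 0
G(19) = mex{0,0,0,2,0} = 1
G(20) = mex{1,1,1,0,1} = 2
G(21) = mex{2,2,0,1,2} = 3
G(22) = mex{3,0,1,0,0} = 2
G(23) = mex{2,1,2,1,1} = 0
G(24) = mex{0,2,0,2,0} = 1
G_A(24) = 1.
Heap B, S = {1, 3, 9}:
n :  0  1  2  3  4  5  6  7  8  9 10 11 12 13
G :  0  1  0  1  0  1  0  1  0  1  0  1  0  1
G_B(13) = 1.
Combined Grundy value = 1 ⊕ 1 = 0.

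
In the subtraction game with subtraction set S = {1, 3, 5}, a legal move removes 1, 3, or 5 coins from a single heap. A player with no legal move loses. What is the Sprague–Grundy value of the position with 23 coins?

1

n :  0  1  2  3  4  5  6  7  8  9 10 11 12 13 14 15 16 17 18 19 20 21 22 23
G :  0  1  0  1  0  1  0  1  0  1  0  1  0  1  0  1  0  1  0  1  0  1  0  1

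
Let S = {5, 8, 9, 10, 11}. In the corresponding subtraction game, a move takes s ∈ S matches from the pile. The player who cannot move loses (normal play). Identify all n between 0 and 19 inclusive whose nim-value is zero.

G(0) = 0
G(1) = mex{} = 0
G(2) = mex{} = 0
G(3) = mex{} = 0
G(4) = mex{} = 0
G(5) = mex{0} = 1
G(6) = mex{0} = 1
G(7) = mex{0} = 1
G(8) = mex{0,0} = 1
G(9) = mex{0,0,0} = 1
G(10) = mex{1,0,0,0} = 2
G(11) = mex{1,0,0,0,0} = 2
G(12) = mex{1,0,0,0,0} = 2
G(13) = mex{1,1,0,0,0} = 2
G(14) = mex{1,1,1,0,0} = 2
G(15) = mex{2,1,1,1,0} = 3
G(16) = mex{2,1,1,1,1} = 0
G(17) = mex{2,1,1,1,1} = 0
G(18) = mex{2,2,1,1,1} = 0
G(19) = mex{2,2,2,1,1} = 0
P-positions are exactly the n with G(n) = 0.

0, 1, 2, 3, 4, 16, 17, 18, 19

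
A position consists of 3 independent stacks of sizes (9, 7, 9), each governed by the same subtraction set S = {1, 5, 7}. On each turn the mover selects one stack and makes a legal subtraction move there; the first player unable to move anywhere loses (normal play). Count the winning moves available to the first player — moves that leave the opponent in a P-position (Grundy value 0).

All stacks use S = {1, 5, 7}:
n : 0 1 2 3 4 5 6 7 8 9
G : 0 1 0 1 0 1 0 1 0 1
Stack A: G(9) = 1.
Stack B: G(7) = 1.
Stack C: G(9) = 1.
Combined Grundy value = 1 ⊕ 1 ⊕ 1 = 1.
A winning move leaves total XOR = 0, i.e. changes one component's Grundy value g to g ⊕ X where X is the current total.
Stack A: need g' = 1⊕1 = 0. Options: 9−1→G=0, 9−5→G=0, 9−7→G=0. Hits: 3.
Stack B: need g' = 1⊕1 = 0. Options: 7−1→G=0, 7−5→G=0, 7−7→G=0. Hits: 3.
Stack C: need g' = 1⊕1 = 0. Options: 9−1→G=0, 9−5→G=0, 9−7→G=0. Hits: 3.

9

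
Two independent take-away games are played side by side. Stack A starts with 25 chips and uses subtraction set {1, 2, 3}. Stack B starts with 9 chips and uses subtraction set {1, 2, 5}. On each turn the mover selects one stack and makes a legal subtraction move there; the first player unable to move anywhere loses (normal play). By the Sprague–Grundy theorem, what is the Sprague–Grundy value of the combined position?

1

Stack A, S = {1, 2, 3}:
n :  0  1  2  3  4  5  6  7  8  9 10 11 12 13 14 15 16 17 18 19 20 21 22 23 24 25
G :  0  1  2  3  0  1  2  3  0  1  2  3  0  1  2  3  0  1  2  3  0  1  2  3  0  1
G_A(25) = 1.
Stack B, S = {1, 2, 5}:
n : 0 1 2 3 4 5 6 7 8 9
G : 0 1 2 0 1 2 0 1 2 0
G_B(9) = 0.
Combined Grundy value = 1 ⊕ 0 = 1.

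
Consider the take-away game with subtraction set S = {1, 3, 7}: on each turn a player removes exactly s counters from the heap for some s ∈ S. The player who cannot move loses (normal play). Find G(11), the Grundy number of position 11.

n :  0  1  2  3  4  5  6  7  8  9 10 11
G :  0  1  0  1  0  1  0  1  0  1  0  1

1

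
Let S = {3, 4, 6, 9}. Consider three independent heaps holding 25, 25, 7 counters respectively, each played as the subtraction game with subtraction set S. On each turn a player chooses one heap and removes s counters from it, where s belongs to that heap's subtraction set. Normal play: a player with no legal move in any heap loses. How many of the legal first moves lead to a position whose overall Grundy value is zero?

3

All heaps use S = {3, 4, 6, 9}:
G(0) = 0
G(1) = mex{} = 0
G(2) = mex{} = 0
G(3) = mex{0} = 1
G(4) = mex{0,0} = 1
G(5) = mex{0,0} = 1
G(6) = mex{1,0,0} = 2
G(7) = mex{1,1,0} = 2
G(8) = mex{1,1,0} = 2
G(9) = mex{2,1,1,0} = 3
G(10) = mex{2,2,1,0} = 3
G(11) = mex{2,2,1,0} = 3
G(12) = mex{3,2,2,1} = 0
G(13) = mex{3,3,2,1} = 0
G(14) = mex{3,3,2,1} = 0
G(15) = mex{0,3,3,2} = 1
G(16) = mex{0,0,3,2} = 1
G(17) = mex{0,0,3,2} = 1
G(18) = mex{1,0,0,3} = 2
G(19) = mex{1,1,0,3} = 2
G(20) = mex{1,1,0,3} = 2
G(21) = mex{2,1,1,0} = 3
G(22) = mex{2,2,1,0} = 3
G(23) = mex{2,2,1,0} = 3
G(24) = mex{3,2,2,1} = 0
G(25) = mex{3,3,2,1} = 0
Heap A: G(25) = 0.
Heap B: G(25) = 0.
Heap C: G(7) = 2.
Combined Grundy value = 0 ⊕ 0 ⊕ 2 = 2.
A winning move leaves total XOR = 0, i.e. changes one component's Grundy value g to g ⊕ X where X is the current total.
Heap A: need g' = 0⊕2 = 2. Options: 25−3→G=3, 25−4→G=3, 25−6→G=2, 25−9→G=1. Hits: 1.
Heap B: need g' = 0⊕2 = 2. Options: 25−3→G=3, 25−4→G=3, 25−6→G=2, 25−9→G=1. Hits: 1.
Heap C: need g' = 2⊕2 = 0. Options: 7−3→G=1, 7−4→G=1, 7−6→G=0. Hits: 1.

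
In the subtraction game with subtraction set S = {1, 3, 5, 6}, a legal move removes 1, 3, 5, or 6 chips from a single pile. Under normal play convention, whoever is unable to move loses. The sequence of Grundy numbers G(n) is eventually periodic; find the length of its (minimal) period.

n :  0  1  2  3  4  5  6  7  8  9 10 11 12 13 14 15 16 17 18 19 20 21 22 23
G :  0  1  0  1  0  1  2  3  2  3  2  0  1  0  1  0  1  2  3  2  3  2  0  1
G(n+11) = G(n) holds for n = 0,…,5 (a full window of length max(S) = 6), so the sequence is purely periodic with period 11.

11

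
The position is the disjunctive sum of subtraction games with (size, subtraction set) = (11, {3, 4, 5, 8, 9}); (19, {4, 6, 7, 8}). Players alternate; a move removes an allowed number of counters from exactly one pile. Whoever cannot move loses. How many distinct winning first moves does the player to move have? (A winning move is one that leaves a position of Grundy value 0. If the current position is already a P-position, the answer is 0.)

Pile A, S = {3, 4, 5, 8, 9}:
G(0) = 0
G(1) = mex{} = 0
G(2) = mex{} = 0
G(3) = mex{0} = 1
G(4) = mex{0,0} = 1
G(5) = mex{0,0,0} = 1
G(6) = mex{1,0,0} = 2
G(7) = mex{1,1,0} = 2
G(8) = mex{1,1,1,0} = 2
G(9) = mex{2,1,1,0,0} = 3
G(10) = mex{2,2,1,0,0} = 3
G(11) = mex{2,2,2,1,0} = 3
G_A(11) = 3.
Pile B, S = {4, 6, 7, 8}:
G(0) = 0
G(1) = mex{} = 0
G(2) = mex{} = 0
G(3) = mex{} = 0
G(4) = mex{0} = 1
G(5) = mex{0} = 1
G(6) = mex{0,0} = 1
G(7) = mex{0,0,0} = 1
G(8) = mex{1,0,0,0} = 2
G(9) = mex{1,0,0,0} = 2
G(10) = mex{1,1,0,0} = 2
G(11) = mex{1,1,1,0} = 2
G(12) = mex{2,1,1,1} = 0
G(13) = mex{2,1,1,1} = 0
G(14) = mex{2,2,1,1} = 0
G(15) = mex{2,2,2,1} = 0
G(16) = mex{0,2,2,2} = 1
G(17) = mex{0,2,2,2} = 1
G(18) = mex{0,0,2,2} = 1
G(19) = mex{0,0,0,2} = 1
G_B(19) = 1.
Combined Grundy value = 3 ⊕ 1 = 2.
A winning move leaves total XOR = 0, i.e. changes one component's Grundy value g to g ⊕ X where X is the current total.
Pile A: need g' = 3⊕2 = 1. Options: 11−3→G=2, 11−4→G=2, 11−5→G=2, 11−8→G=1, 11−9→G=0. Hits: 1.
Pile B: need g' = 1⊕2 = 3. Options: 19−4→G=0, 19−6→G=0, 19−7→G=0, 19−8→G=2. Hits: 0.

1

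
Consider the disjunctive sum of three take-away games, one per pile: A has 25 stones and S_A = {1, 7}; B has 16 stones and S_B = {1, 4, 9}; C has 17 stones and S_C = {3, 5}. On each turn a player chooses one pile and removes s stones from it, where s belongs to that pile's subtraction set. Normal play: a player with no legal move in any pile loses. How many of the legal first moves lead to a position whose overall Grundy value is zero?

Pile A, S = {1, 7}:
G(0) = 0
G(1) = mex{0} = 1
G(2) = mex{1} = 0
G(3) = mex{0} = 1
G(4) = mex{1} = 0
G(5) = mex{0} = 1
G(6) = mex{1} = 0
G(7) = mex{0,0} = 1
G(8) = mex{1,1} = 0
G(9) = mex{0,0} = 1
G(10) = mex{1,1} = 0
G(11) = mex{0,0} = 1
G(12) = mex{1,1} = 0
G(13) = mex{0,0} = 1
G(14) = mex{1,1} = 0
G(15) = mex{0,0} = 1
G(16) = mex{1,1} = 0
G(17) = mex{0,0} = 1
G(18) = mex{1,1} = 0
G(19) = mex{0,0} = 1
G(20) = mex{1,1} = 0
G(21) = mex{0,0} = 1
G(22) = mex{1,1} = 0
G(23) = mex{0,0} = 1
G(24) = mex{1,1} = 0
G(25) = mex{0,0} = 1
G_A(25) = 1.
Pile B, S = {1, 4, 9}:
n :  0  1  2  3  4  5  6  7  8  9 10 11 12 13 14 15 16
G :  0  1  0  1  2  0  1  0  1  2  0  1  0  1  2  0  1
G_B(16) = 1.
Pile C, S = {3, 5}:
n :  0  1  2  3  4  5  6  7  8  9 10 11 12 13 14 15 16 17
G :  0  0  0  1  1  1  2  2  0  0  0  1  1  1  2  2  0  0
G_C(17) = 0.
Combined Grundy value = 1 ⊕ 1 ⊕ 0 = 0.
A winning move leaves total XOR = 0, i.e. changes one component's Grundy value g to g ⊕ X where X is the current total.
Pile A: target g' = 1⊕0 = 1, but every legal move changes the Grundy value (mex property), so 0 moves.
Pile B: target g' = 1⊕0 = 1, but every legal move changes the Grundy value (mex property), so 0 moves.
Pile C: target g' = 0⊕0 = 0, but every legal move changes the Grundy value (mex property), so 0 moves.

0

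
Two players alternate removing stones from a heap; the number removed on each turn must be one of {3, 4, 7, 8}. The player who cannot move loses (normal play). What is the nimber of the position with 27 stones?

1

n :  0  1  2  3  4  5  6  7  8  9 10 11 12 13 14 15 16 17 18 19 20 21 22 23 24 25 26 27
G :  0  0  0  1  1  1  2  2  2  3  3  0  0  0  1  1  1  2  2  2  3  3  0  0  0  1  1  1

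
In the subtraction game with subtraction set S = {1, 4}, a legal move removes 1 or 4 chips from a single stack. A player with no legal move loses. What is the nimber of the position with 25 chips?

0

n :  0  1  2  3  4  5  6  7  8  9 10 11 12 13 14 15 16 17 18 19 20 21 22 23 24 25
G :  0  1  0  1  2  0  1  0  1  2  0  1  0  1  2  0  1  0  1  2  0  1  0  1  2  0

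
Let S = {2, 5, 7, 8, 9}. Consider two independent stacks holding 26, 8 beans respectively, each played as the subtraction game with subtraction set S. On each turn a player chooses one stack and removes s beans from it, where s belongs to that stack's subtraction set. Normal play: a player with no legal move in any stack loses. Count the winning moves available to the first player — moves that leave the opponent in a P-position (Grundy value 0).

1

All stacks use S = {2, 5, 7, 8, 9}:
G(0) = 0
G(1) = mex{} = 0
G(2) = mex{0} = 1
G(3) = mex{0} = 1
G(4) = mex{1} = 0
G(5) = mex{1,0} = 2
G(6) = mex{0,0} = 1
G(7) = mex{2,1,0} = 3
G(8) = mex{1,1,0,0} = 2
G(9) = mex{3,0,1,0,0} = 2
G(10) = mex{2,2,1,1,0} = 3
G(11) = mex{2,1,0,1,1} = 3
G(12) = mex{3,3,2,0,1} = 4
G(13) = mex{3,2,1,2,0} = 4
G(14) = mex{4,2,3,1,2} = 0
G(15) = mex{4,3,2,3,1} = 0
G(16) = mex{0,3,2,2,3} = 1
G(17) = mex{0,4,3,2,2} = 1
G(18) = mex{1,4,3,3,2} = 0
G(19) = mex{1,0,4,3,3} = 2
G(20) = mex{0,0,4,4,3} = 1
G(21) = mex{2,1,0,4,4} = 3
G(22) = mex{1,1,0,0,4} = 2
G(23) = mex{3,0,1,0,0} = 2
G(24) = mex{2,2,1,1,0} = 3
G(25) = mex{2,1,0,1,1} = 3
G(26) = mex{3,3,2,0,1} = 4
Stack A: G(26) = 4.
Stack B: G(8) = 2.
Combined Grundy value = 4 ⊕ 2 = 6.
A winning move leaves total XOR = 0, i.e. changes one component's Grundy value g to g ⊕ X where X is the current total.
Stack A: need g' = 4⊕6 = 2. Options: 26−2→G=3, 26−5→G=3, 26−7→G=2, 26−8→G=0, 26−9→G=1. Hits: 1.
Stack B: need g' = 2⊕6 = 4. Options: 8−2→G=1, 8−5→G=1, 8−7→G=0, 8−8→G=0. Hits: 0.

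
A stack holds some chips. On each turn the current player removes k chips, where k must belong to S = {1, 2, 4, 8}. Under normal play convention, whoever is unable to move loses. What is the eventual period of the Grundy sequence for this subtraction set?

n :  0  1  2  3  4  5  6  7  8  9 10 11 12 13 14
G :  0  1  2  0  1  2  0  1  2  0  1  2  0  1  2
G(n+3) = G(n) holds for n = 0,…,7 (a full window of length max(S) = 8), so the sequence is purely periodic with period 3.

3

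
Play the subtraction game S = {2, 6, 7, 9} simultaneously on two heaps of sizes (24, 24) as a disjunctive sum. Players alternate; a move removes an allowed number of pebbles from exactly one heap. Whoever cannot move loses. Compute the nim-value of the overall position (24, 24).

0

All heaps use S = {2, 6, 7, 9}:
G(0) = 0
G(1) = mex{} = 0
G(2) = mex{0} = 1
G(3) = mex{0} = 1
G(4) = mex{1} = 0
G(5) = mex{1} = 0
G(6) = mex{0,0} = 1
G(7) = mex{0,0,0} = 1
G(8) = mex{1,1,0} = 2
G(9) = mex{1,1,1,0} = 2
G(10) = mex{2,0,1,0} = 3
G(11) = mex{2,0,0,1} = 3
G(12) = mex{3,1,0,1} = 2
G(13) = mex{3,1,1,0} = 2
G(14) = mex{2,2,1,0} = 3
G(15) = mex{2,2,2,1} = 0
G(16) = mex{3,3,2,1} = 0
G(17) = mex{0,3,3,2} = 1
G(18) = mex{0,2,3,2} = 1
G(19) = mex{1,2,2,3} = 0
G(20) = mex{1,3,2,3} = 0
G(21) = mex{0,0,3,2} = 1
G(22) = mex{0,0,0,2} = 1
G(23) = mex{1,1,0,3} = 2
G(24) = mex{1,1,1,0} = 2
Heap A: G(24) = 2.
Heap B: G(24) = 2.
Combined Grundy value = 2 ⊕ 2 = 0.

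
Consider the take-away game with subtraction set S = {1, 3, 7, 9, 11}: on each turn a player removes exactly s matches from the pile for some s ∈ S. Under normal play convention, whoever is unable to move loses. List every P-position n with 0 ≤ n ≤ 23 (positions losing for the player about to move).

0, 2, 4, 6, 8, 10, 12, 14, 16, 18, 20, 22

G(0) = 0
G(1) = mex{0} = 1
G(2) = mex{1} = 0
G(3) = mex{0,0} = 1
G(4) = mex{1,1} = 0
G(5) = mex{0,0} = 1
G(6) = mex{1,1} = 0
G(7) = mex{0,0,0} = 1
G(8) = mex{1,1,1} = 0
G(9) = mex{0,0,0,0} = 1
G(10) = mex{1,1,1,1} = 0
G(11) = mex{0,0,0,0,0} = 1
G(12) = mex{1,1,1,1,1} = 0
G(13) = mex{0,0,0,0,0} = 1
G(14) = mex{1,1,1,1,1} = 0
G(15) = mex{0,0,0,0,0} = 1
G(16) = mex{1,1,1,1,1} = 0
G(17) = mex{0,0,0,0,0} = 1
G(18) = mex{1,1,1,1,1} = 0
G(19) = mex{0,0,0,0,0} = 1
G(20) = mex{1,1,1,1,1} = 0
G(21) = mex{0,0,0,0,0} = 1
G(22) = mex{1,1,1,1,1} = 0
G(23) = mex{0,0,0,0,0} = 1
P-positions are exactly the n with G(n) = 0.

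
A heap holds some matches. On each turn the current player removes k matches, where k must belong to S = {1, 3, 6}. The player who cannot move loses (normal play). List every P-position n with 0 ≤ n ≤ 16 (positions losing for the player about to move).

0, 2, 4, 9, 11, 13

G(0) = 0
G(1) = mex{0} = 1
G(2) = mex{1} = 0
G(3) = mex{0,0} = 1
G(4) = mex{1,1} = 0
G(5) = mex{0,0} = 1
G(6) = mex{1,1,0} = 2
G(7) = mex{2,0,1} = 3
G(8) = mex{3,1,0} = 2
G(9) = mex{2,2,1} = 0
G(10) = mex{0,3,0} = 1
G(11) = mex{1,2,1} = 0
G(12) = mex{0,0,2} = 1
G(13) = mex{1,1,3} = 0
G(14) = mex{0,0,2} = 1
G(15) = mex{1,1,0} = 2
G(16) = mex{2,0,1} = 3
P-positions are exactly the n with G(n) = 0.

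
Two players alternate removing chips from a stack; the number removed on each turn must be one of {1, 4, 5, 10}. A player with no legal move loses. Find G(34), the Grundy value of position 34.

n :  0  1  2  3  4  5  6  7  8  9 10 11 12 13 14 15 16 17 18 19 20 21 22 23 24 25 26 27 28 29 30 31 32 33 34
G :  0  1  0  1  2  3  2  3  0  1  4  0  1  2  0  1  3  0  1  2  0  1  2  0  1  2  0  1  2  0  1  2  0  1  2

2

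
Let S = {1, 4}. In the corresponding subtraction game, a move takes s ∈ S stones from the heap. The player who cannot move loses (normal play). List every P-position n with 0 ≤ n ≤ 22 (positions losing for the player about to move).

0, 2, 5, 7, 10, 12, 15, 17, 20, 22

G(0) = 0
G(1) = mex{0} = 1
G(2) = mex{1} = 0
G(3) = mex{0} = 1
G(4) = mex{1,0} = 2
G(5) = mex{2,1} = 0
G(6) = mex{0,0} = 1
G(7) = mex{1,1} = 0
G(8) = mex{0,2} = 1
G(9) = mex{1,0} = 2
G(10) = mex{2,1} = 0
G(11) = mex{0,0} = 1
G(12) = mex{1,1} = 0
G(13) = mex{0,2} = 1
G(14) = mex{1,0} = 2
G(15) = mex{2,1} = 0
G(16) = mex{0,0} = 1
G(17) = mex{1,1} = 0
G(18) = mex{0,2} = 1
G(19) = mex{1,0} = 2
G(20) = mex{2,1} = 0
G(21) = mex{0,0} = 1
G(22) = mex{1,1} = 0
P-positions are exactly the n with G(n) = 0.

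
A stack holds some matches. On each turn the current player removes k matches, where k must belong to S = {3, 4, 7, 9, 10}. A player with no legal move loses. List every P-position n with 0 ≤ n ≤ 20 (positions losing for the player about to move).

n :  0  1  2  3  4  5  6  7  8  9 10 11 12 13 14 15 16 17 18 19 20
G :  0  0  0  1  1  1  2  2  2  3  3  3  4  0  0  0  1  1  1  2  2
P-positions are exactly the n with G(n) = 0.

0, 1, 2, 13, 14, 15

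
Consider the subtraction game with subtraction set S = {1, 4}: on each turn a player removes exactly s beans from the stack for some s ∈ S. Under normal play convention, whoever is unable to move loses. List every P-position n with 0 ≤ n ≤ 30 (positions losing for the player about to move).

n :  0  1  2  3  4  5  6  7  8  9 10 11 12 13 14 15 16 17 18 19 20 21 22 23 24 25 26 27 28 29 30
G :  0  1  0  1  2  0  1  0  1  2  0  1  0  1  2  0  1  0  1  2  0  1  0  1  2  0  1  0  1  2  0
P-positions are exactly the n with G(n) = 0.

0, 2, 5, 7, 10, 12, 15, 17, 20, 22, 25, 27, 30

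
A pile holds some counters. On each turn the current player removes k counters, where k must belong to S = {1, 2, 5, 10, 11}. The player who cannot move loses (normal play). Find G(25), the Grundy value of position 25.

n :  0  1  2  3  4  5  6  7  8  9 10 11 12 13 14 15 16 17 18 19 20 21 22 23 24 25
G :  0  1  2  0  1  2  0  1  2  0  1  2  0  1  2  0  1  2  0  1  2  0  1  2  0  1

1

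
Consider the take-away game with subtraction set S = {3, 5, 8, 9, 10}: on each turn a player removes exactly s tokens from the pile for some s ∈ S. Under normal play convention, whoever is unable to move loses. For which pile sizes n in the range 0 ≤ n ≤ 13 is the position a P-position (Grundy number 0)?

G(0) = 0
G(1) = mex{} = 0
G(2) = mex{} = 0
G(3) = mex{0} = 1
G(4) = mex{0} = 1
G(5) = mex{0,0} = 1
G(6) = mex{1,0} = 2
G(7) = mex{1,0} = 2
G(8) = mex{1,1,0} = 2
G(9) = mex{2,1,0,0} = 3
G(10) = mex{2,1,0,0,0} = 3
G(11) = mex{2,2,1,0,0} = 3
G(12) = mex{3,2,1,1,0} = 4
G(13) = mex{3,2,1,1,1} = 0
P-positions are exactly the n with G(n) = 0.

0, 1, 2, 13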